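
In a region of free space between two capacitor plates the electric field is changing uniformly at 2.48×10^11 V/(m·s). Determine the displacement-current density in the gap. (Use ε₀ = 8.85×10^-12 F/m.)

2.19 A/m²

The displacement-current density is ε₀ ∂E/∂t = (8.85×10^-12)(2.48×10^11) = 2.19 A/m².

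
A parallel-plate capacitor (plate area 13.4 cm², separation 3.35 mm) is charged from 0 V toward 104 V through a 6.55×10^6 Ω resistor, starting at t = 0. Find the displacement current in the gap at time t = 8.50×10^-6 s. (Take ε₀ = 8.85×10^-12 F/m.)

C = ε₀A/d = (8.85×10^-12)(1.34×10^-3)/(3.35×10^-3) = 3.540×10^-12 F, so τ = RC = 2.319×10^-5 s.
The conduction current is I(t) = (V₀/R) e^(−t/τ), and the displacement current between the plates equals it.
t/τ = 0.3665; I_d = (104/6.55×10^6) · e^(−0.3665) = (1.588×10^-5)(0.6932) = 1.10×10^-5 A.

1.10×10^-5 A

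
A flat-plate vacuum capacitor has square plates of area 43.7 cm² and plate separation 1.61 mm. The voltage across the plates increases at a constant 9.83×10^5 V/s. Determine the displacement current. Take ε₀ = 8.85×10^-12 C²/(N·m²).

E = V/d so dE/dt = (dV/dt)/d = 6.106×10^8 V/(m·s), and I_d = ε₀ A dE/dt = (8.85×10^-12)(4.37×10^-3)(6.106×10^8) = 2.36×10^-5 A.

2.36×10^-5 A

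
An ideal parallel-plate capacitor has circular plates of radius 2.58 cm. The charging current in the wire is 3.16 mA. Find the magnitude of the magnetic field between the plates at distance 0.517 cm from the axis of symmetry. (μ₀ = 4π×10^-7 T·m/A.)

Between the plates the displacement current equals the wire current: I_d = 3.16 mA = 3.16×10^-3 A.
For r < R the Ampère–Maxwell law gives B(2πr) = μ₀ I_d (r²/R²), so B = μ₀ I_d r/(2πR²) = (4π×10^-7)(3.16×10^-3)(5.17×10^-3)/(2π·0.0258²) = 4.91×10^-9 T.

4.91×10^-9 T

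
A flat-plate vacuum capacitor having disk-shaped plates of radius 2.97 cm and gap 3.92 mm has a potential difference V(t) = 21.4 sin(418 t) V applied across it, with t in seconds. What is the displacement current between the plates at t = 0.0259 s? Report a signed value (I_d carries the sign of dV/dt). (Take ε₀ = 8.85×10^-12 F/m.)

-9.43×10^-9 A

dE/dt = (V₀ω/d)·cos(ωt) with ωt = 10.8262 rad: (21.4)(418)(-0.1686)/(3.92×10^-3) = -3.847×10^5 V/(m·s).
I_d = ε₀ A dE/dt = (8.85×10^-12)(2.771×10^-3)(-3.847×10^5) = -9.43×10^-9 A.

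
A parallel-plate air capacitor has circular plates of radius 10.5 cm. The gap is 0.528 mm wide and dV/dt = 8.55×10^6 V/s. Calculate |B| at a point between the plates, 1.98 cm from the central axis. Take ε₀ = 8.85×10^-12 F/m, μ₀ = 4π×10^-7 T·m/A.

dE/dt = (dV/dt)/d = 1.619×10^10 V/(m·s); I_d = ε₀(πR²)(dE/dt) = (8.85×10^-12)(0.03464)(1.619×10^10) = 4.963×10^-3 A.
∮B·dl = μ₀ I_d,enc with I_d,enc = I_d r²/R² = 1.765×10^-4 A; so B = μ₀ I_d,enc/(2πr) = 1.78×10^-9 T.

1.78×10^-9 T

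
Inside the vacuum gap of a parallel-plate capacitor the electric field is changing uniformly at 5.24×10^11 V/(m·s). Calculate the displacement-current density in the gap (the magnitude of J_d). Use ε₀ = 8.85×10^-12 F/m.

4.64 A/m²

J_d = ε₀ dE/dt = (8.85×10^-12)(5.24×10^11) = 4.64 A/m².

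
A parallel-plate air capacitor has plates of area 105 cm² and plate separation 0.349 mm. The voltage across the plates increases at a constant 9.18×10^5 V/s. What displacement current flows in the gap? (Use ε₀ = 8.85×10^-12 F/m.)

2.44×10^-4 A

E = V/d so dE/dt = (dV/dt)/d = 2.630×10^9 V/(m·s), and I_d = ε₀ A dE/dt = (8.85×10^-12)(0.0105)(2.630×10^9) = 2.44×10^-4 A.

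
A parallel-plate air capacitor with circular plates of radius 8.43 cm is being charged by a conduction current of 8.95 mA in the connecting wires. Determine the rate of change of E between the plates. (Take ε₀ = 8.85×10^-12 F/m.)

4.53×10^10 V/(m·s)

The displacement current between the plates equals the conduction current, I_d = 8.95 mA.
Then dE/dt = I_d/(ε₀A) = 4.53×10^10 V/(m·s).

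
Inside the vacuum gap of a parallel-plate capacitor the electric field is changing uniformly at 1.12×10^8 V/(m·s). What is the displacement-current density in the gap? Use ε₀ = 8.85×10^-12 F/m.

9.91×10^-4 A/m²

J_d = ε₀ ∂E/∂t, so J_d = 9.91×10^-4 A/m².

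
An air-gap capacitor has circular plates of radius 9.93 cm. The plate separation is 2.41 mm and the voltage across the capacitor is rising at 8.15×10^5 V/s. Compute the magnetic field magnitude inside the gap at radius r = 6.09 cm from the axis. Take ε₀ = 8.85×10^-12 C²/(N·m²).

1.15×10^-10 T

I_d = C dV/dt with C = ε₀πR²/d = 1.138×10^-10 F, so I_d = (1.138×10^-10)(8.15×10^5) = 9.275×10^-5 A.
An Ampèrian loop of radius r encloses a fraction (r/R)² of I_d. Then B·2πr = μ₀ I_d (r/R)², giving B = μ₀ I_d r/(2πR²) = 1.15×10^-10 T.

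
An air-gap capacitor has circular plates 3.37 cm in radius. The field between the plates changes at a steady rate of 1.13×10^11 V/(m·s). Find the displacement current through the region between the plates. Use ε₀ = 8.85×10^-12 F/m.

3.57×10^-3 A

The displacement current is ε₀ times dΦ_E/dt = ε₀ A dE/dt = (8.85×10^-12)(3.568×10^-3)(1.13×10^11) = 3.57×10^-3 A.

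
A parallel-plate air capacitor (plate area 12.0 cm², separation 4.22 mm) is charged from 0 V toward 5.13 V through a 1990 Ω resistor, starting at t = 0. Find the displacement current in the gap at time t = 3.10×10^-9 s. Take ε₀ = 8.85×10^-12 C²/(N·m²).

With C = ε₀A/d = (8.85×10^-12)(1.20×10^-3)/(4.22×10^-3) = 2.517×10^-12 F, the time constant is τ = RC = 5.009×10^-9 s, so t/τ = 0.6189 and e^(−t/τ) = 0.5385.
I_d = I_cond = (V₀/R) e^(−t/τ) = (2.578×10^-3)(0.5385) = 1.39×10^-3 A.

1.39×10^-3 A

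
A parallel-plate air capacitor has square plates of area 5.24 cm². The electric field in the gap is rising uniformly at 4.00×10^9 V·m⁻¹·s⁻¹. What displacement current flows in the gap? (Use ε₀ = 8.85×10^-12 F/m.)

I_d = ε₀ A (dE/dt) = (8.85×10^-12)(5.24×10^-4 m²)(4.00×10^9) = 1.85×10^-5 A.

1.85×10^-5 A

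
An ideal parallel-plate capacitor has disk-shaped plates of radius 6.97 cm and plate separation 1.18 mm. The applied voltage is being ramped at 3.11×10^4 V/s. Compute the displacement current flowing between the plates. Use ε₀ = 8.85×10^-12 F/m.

3.56×10^-6 A

The field between the plates is E = V/d, so dE/dt = (3.11×10^4)/(1.18×10^-3 m) = 2.636×10^7 V/(m·s).
I_d = ε₀ A (dE/dt) = (8.85×10^-12)(0.01526)(2.636×10^7) = 3.56×10^-6 A.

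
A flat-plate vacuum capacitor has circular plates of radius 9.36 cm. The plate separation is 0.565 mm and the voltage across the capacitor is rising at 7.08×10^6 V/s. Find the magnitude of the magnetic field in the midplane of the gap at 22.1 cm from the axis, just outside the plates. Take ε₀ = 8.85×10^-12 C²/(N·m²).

I_d = C dV/dt with C = ε₀πR²/d = 4.311×10^-10 F, so I_d = (4.311×10^-10)(7.08×10^6) = 3.052×10^-3 A.
For r ≥ R the full I_d is enclosed: B = μ₀ I_d/(2πr) = (4π×10^-7)(3.052×10^-3)/(2π·0.221) = 2.76×10^-9 T.

2.76×10^-9 T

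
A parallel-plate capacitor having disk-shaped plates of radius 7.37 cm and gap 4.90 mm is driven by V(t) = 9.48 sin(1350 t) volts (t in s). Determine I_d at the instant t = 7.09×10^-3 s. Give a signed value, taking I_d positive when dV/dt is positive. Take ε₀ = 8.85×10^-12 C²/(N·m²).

-3.90×10^-7 A

dV/dt = (9.48)(1350)·cos(9.5715) = -1.266×10^4 V/s.
I_d = C dV/dt with C = ε₀A/d = (8.85×10^-12)(0.01706)/(4.90×10^-3) = 3.081×10^-11 F, so I_d = (3.081×10^-11)(-1.266×10^4) = -3.90×10^-7 A.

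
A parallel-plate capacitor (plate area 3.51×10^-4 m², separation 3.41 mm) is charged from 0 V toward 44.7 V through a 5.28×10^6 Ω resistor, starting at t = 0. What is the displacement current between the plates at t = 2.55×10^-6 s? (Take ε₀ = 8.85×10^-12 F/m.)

C = ε₀A/d = (8.85×10^-12)(3.51×10^-4)/(3.41×10^-3) = 9.110×10^-13 F, so τ = RC = 4.810×10^-6 s.
The conduction current is I(t) = (V₀/R) e^(−t/τ), and the displacement current between the plates equals it.
t/τ = 0.5301; I_d = (44.7/5.28×10^6) · e^(−0.5301) = (8.466×10^-6)(0.5885) = 4.98×10^-6 A.

4.98×10^-6 A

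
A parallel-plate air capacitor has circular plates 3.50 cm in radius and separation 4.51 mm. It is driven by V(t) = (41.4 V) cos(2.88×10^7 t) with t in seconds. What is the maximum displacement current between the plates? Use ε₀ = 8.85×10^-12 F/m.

C = ε₀A/d = (8.85×10^-12)(3.848×10^-3)/(4.51×10^-3) = 7.551×10^-12 F; ω = 2.88×10^7 rad/s.
I_d = C dV/dt, so |I_d|_max = C V₀ ω = (7.551×10^-12)(41.4)(2.88×10^7) = 9.00×10^-3 A.

9.00×10^-3 A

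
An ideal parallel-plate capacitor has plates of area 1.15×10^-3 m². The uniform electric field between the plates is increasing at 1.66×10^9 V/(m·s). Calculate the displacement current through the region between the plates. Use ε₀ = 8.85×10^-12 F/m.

With a uniform field, Φ_E = EA, so I_d = ε₀ A dE/dt = 1.69×10^-5 A.

1.69×10^-5 A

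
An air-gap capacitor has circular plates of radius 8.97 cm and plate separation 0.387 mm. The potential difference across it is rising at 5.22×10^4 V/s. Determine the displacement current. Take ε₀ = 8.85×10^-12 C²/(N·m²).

C = ε₀A/d = (8.85×10^-12)(0.02528)/(3.87×10^-4) = 5.781×10^-10 F.
I_d = C dV/dt = (5.781×10^-10)(5.22×10^4) = 3.02×10^-5 A.

3.02×10^-5 A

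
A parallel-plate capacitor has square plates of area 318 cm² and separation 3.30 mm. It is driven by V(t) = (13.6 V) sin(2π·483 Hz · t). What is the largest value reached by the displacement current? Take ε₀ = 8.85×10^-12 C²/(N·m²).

The displacement current equals the conduction current C dV/dt, which peaks at C V₀ ω.
With C = ε₀A/d = (8.85×10^-12)(0.0318)/(3.30×10^-3) = 8.528×10^-11 F and ω = 2πf = 3035 rad/s, I_d,max = (8.528×10^-11)(13.6)(3035) = 3.52×10^-6 A.

3.52×10^-6 A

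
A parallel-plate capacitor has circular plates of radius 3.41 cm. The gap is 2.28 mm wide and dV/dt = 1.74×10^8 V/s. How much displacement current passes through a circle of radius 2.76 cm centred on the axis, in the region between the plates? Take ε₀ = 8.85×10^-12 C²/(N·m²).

1.62×10^-3 A

I_d = C dV/dt with C = ε₀πR²/d = 1.418×10^-11 F, so I_d = (1.418×10^-11)(1.74×10^8) = 2.467×10^-3 A.
Through an area πr² the displacement current is I_d·(πr²/πR²) = I_d (r/R)² = 1.62×10^-3 A.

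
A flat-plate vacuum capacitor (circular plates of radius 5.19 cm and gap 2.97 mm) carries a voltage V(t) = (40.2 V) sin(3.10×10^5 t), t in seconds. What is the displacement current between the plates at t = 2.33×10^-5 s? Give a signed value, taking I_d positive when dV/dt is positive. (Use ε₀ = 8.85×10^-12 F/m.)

1.85×10^-4 A

C = ε₀A/d = (8.85×10^-12)(8.462×10^-3)/(2.97×10^-3) = 2.522×10^-11 F. dV/dt = V₀ω·cos(ωt); at ωt = 7.223 rad this factor is 0.5899.
I_d = C dV/dt = (2.522×10^-11)(40.2)(3.10×10^5)(0.5899) = 1.85×10^-4 A.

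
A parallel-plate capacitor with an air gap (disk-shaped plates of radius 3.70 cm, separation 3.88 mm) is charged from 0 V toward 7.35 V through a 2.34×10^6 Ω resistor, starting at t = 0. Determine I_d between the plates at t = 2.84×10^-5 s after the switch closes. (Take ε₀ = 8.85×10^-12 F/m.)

C = ε₀A/d = (8.85×10^-12)(4.301×10^-3)/(3.88×10^-3) = 9.810×10^-12 F, so τ = RC = 2.296×10^-5 s.
The conduction current is I(t) = (V₀/R) e^(−t/τ), and the displacement current between the plates equals it.
t/τ = 1.237; I_d = (7.35/2.34×10^6) · e^(−1.237) = (3.141×10^-6)(0.2903) = 9.12×10^-7 A.

9.12×10^-7 A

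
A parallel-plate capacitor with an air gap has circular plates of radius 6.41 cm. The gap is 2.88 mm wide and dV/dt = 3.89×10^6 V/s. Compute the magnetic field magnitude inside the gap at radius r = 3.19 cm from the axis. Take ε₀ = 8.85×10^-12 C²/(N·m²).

With E = V/d, dE/dt = 1.351×10^9 V/(m·s) and πR² = 0.01291 m², giving I_d = ε₀ πR² dE/dt = 1.544×10^-4 A.
For r < R the Ampère–Maxwell law gives B(2πr) = μ₀ I_d (r²/R²), so B = μ₀ I_d r/(2πR²) = (4π×10^-7)(1.544×10^-4)(0.0319)/(2π·0.0641²) = 2.40×10^-10 T.

2.40×10^-10 T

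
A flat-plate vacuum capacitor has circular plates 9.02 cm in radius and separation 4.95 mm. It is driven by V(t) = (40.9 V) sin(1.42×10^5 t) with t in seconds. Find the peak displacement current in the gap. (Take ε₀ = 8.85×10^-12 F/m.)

2.65×10^-4 A

C = ε₀A/d = (8.85×10^-12)(0.02556)/(4.95×10^-3) = 4.570×10^-11 F; ω = 1.42×10^5 rad/s.
I_d = C dV/dt, so |I_d|_max = C V₀ ω = (4.570×10^-11)(40.9)(1.42×10^5) = 2.65×10^-4 A.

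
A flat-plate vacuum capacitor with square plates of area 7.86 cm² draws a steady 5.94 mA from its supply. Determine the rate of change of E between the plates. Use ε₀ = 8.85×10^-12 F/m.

By continuity, I_d in the gap equals the 5.94 mA flowing in the wire.
Inverting I_d = ε₀ A dE/dt gives dE/dt = 5.94×10^-3 / (8.85×10^-12 · 7.86×10^-4) = 8.54×10^11 V/(m·s).

8.54×10^11 V/(m·s)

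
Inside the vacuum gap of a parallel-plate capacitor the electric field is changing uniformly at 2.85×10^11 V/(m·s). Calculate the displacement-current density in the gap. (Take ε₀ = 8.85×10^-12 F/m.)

The displacement-current density is ε₀ ∂E/∂t = (8.85×10^-12)(2.85×10^11) = 2.52 A/m².

2.52 A/m²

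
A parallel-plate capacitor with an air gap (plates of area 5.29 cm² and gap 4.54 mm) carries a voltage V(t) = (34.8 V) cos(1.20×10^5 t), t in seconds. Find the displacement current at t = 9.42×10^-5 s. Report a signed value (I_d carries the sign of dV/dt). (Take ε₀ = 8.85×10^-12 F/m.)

4.10×10^-6 A

dE/dt = (V₀ω/d)·−sin(ωt) with ωt = 11.304 rad: (34.8)(1.20×10^5)(0.9528)/(4.54×10^-3) = 8.764×10^8 V/(m·s).
I_d = ε₀ A dE/dt = (8.85×10^-12)(5.29×10^-4)(8.764×10^8) = 4.10×10^-6 A.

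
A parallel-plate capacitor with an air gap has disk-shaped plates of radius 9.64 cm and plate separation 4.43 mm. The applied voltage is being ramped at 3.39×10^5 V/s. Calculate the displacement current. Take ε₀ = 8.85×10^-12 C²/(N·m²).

1.98×10^-5 A

The field between the plates is E = V/d, so dE/dt = (3.39×10^5)/(4.43×10^-3 m) = 7.652×10^7 V/(m·s).
I_d = ε₀ A (dE/dt) = (8.85×10^-12)(0.02919)(7.652×10^7) = 1.98×10^-5 A.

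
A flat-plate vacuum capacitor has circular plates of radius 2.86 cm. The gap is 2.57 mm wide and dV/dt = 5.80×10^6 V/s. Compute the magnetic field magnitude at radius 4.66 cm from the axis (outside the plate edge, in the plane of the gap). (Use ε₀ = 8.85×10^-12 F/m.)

dE/dt = (dV/dt)/d = 2.257×10^9 V/(m·s); I_d = ε₀(πR²)(dE/dt) = (8.85×10^-12)(2.570×10^-3)(2.257×10^9) = 5.133×10^-5 A.
With r > R the enclosed displacement current is the full I_d; B = μ₀ I_d / (2πr) = 2.20×10^-10 T.

2.20×10^-10 T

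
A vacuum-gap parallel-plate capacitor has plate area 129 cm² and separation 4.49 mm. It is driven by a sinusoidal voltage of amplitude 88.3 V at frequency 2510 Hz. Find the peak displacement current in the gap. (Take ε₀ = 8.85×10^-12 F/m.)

The displacement current equals the conduction current C dV/dt, which peaks at C V₀ ω.
With C = ε₀A/d = (8.85×10^-12)(0.0129)/(4.49×10^-3) = 2.543×10^-11 F and ω = 2πf = 1.577×10^4 rad/s, I_d,max = (2.543×10^-11)(88.3)(1.577×10^4) = 3.54×10^-5 A.

3.54×10^-5 A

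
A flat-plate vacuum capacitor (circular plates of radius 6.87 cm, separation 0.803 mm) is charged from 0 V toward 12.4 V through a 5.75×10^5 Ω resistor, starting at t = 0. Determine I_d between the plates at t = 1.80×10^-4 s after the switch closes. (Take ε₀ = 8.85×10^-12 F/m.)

With C = ε₀A/d = (8.85×10^-12)(0.01483)/(8.03×10^-4) = 1.634×10^-10 F, the time constant is τ = RC = 9.396×10^-5 s, so t/τ = 1.916 and e^(−t/τ) = 0.1472.
I_d = I_cond = (V₀/R) e^(−t/τ) = (2.157×10^-5)(0.1472) = 3.18×10^-6 A.

3.18×10^-6 A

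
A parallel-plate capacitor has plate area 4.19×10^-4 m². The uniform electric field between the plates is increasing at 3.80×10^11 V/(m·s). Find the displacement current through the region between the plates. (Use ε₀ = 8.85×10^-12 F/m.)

With a uniform field, Φ_E = EA, so I_d = ε₀ A dE/dt = 1.41×10^-3 A.

1.41×10^-3 A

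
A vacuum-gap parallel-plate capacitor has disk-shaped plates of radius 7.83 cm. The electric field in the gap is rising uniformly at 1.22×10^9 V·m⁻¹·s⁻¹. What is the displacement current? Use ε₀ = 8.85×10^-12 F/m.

With a uniform field, Φ_E = EA, so I_d = ε₀ A dE/dt = 2.08×10^-4 A.

2.08×10^-4 A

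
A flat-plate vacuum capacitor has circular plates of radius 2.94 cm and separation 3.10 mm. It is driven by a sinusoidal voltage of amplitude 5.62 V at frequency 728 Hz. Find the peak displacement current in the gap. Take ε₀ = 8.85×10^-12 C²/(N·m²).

The displacement current equals the conduction current C dV/dt, which peaks at C V₀ ω.
With C = ε₀A/d = (8.85×10^-12)(2.715×10^-3)/(3.10×10^-3) = 7.751×10^-12 F and ω = 2πf = 4574 rad/s, I_d,max = (7.751×10^-12)(5.62)(4574) = 1.99×10^-7 A.

1.99×10^-7 A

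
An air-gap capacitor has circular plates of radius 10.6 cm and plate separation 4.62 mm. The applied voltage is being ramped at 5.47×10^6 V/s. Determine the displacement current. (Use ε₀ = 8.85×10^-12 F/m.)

The field between the plates is E = V/d, so dE/dt = (5.47×10^6)/(4.62×10^-3 m) = 1.184×10^9 V/(m·s).
I_d = ε₀ A (dE/dt) = (8.85×10^-12)(0.03530)(1.184×10^9) = 3.70×10^-4 A.

3.70×10^-4 A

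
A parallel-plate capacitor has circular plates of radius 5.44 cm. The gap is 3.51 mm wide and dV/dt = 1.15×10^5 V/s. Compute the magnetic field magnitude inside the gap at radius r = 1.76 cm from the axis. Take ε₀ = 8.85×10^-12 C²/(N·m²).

3.21×10^-12 T

dE/dt = (dV/dt)/d = 3.276×10^7 V/(m·s); I_d = ε₀(πR²)(dE/dt) = (8.85×10^-12)(9.297×10^-3)(3.276×10^7) = 2.695×10^-6 A.
∮B·dl = μ₀ I_d,enc with I_d,enc = I_d r²/R² = 2.821×10^-7 A; so B = μ₀ I_d,enc/(2πr) = 3.21×10^-12 T.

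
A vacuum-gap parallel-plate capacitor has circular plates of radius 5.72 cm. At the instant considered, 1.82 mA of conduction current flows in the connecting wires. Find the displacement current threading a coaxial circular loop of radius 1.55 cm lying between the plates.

Between the plates the displacement current equals the wire current: I_d = 1.82 mA = 1.82×10^-3 A.
Through an area πr² the displacement current is I_d·(πr²/πR²) = I_d (r/R)² = 1.34×10^-4 A.

1.34×10^-4 A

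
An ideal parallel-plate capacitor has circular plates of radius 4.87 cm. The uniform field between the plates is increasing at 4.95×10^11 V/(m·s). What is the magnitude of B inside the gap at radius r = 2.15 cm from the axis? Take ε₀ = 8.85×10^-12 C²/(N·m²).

Through the whole plate area (πR² = 7.451×10^-3 m²), I_d = ε₀ πR² dE/dt = 0.03264 A.
∮B·dl = μ₀ I_d,enc with I_d,enc = I_d r²/R² = 6.362×10^-3 A; so B = μ₀ I_d,enc/(2πr) = 5.92×10^-8 T.

5.92×10^-8 T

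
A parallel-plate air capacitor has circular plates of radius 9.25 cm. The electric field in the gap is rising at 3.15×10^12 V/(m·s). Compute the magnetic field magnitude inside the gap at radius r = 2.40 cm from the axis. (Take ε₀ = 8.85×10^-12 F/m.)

4.20×10^-7 T

Total displacement current: I_d = ε₀(πR²)(dE/dt) = (8.85×10^-12)(0.02688)(3.15×10^12) = 0.7493 A.
An Ampèrian loop of radius r encloses a fraction (r/R)² of I_d. Then B·2πr = μ₀ I_d (r/R)², giving B = μ₀ I_d r/(2πR²) = 4.20×10^-7 T.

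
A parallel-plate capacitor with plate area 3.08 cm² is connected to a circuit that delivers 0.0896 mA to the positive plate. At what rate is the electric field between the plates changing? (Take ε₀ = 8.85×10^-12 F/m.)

Charge continuity gives I_d = I = 8.96×10^-5 A between the plates.
Since I_d = ε₀ A dE/dt, dE/dt = I_d/(ε₀A) = (8.96×10^-5)/((8.85×10^-12)(3.08×10^-4)) = 3.29×10^10 V/(m·s).

3.29×10^10 V/(m·s)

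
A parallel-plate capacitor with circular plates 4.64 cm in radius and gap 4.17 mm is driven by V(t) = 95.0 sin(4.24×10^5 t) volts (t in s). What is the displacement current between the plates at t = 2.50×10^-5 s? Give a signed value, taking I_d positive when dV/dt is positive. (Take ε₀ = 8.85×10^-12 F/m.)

C = ε₀A/d = (8.85×10^-12)(6.764×10^-3)/(4.17×10^-3) = 1.436×10^-11 F. dV/dt = V₀ω·cos(ωt); at ωt = 10.6 rad this factor is -0.3853.
I_d = C dV/dt = (1.436×10^-11)(95.0)(4.24×10^5)(-0.3853) = -2.23×10^-4 A.

-2.23×10^-4 A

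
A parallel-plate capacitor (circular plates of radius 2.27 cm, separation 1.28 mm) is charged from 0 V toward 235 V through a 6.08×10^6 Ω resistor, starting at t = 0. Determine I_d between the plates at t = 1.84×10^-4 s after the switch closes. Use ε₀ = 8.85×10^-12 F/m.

With C = ε₀A/d = (8.85×10^-12)(1.619×10^-3)/(1.28×10^-3) = 1.119×10^-11 F, the time constant is τ = RC = 6.804×10^-5 s, so t/τ = 2.704 and e^(−t/τ) = 0.06694.
I_d = I_cond = (V₀/R) e^(−t/τ) = (3.865×10^-5)(0.06694) = 2.59×10^-6 A.

2.59×10^-6 A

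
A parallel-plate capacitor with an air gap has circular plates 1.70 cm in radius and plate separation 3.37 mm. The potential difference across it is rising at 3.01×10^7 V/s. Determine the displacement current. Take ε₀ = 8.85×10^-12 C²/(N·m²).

C = ε₀A/d = (8.85×10^-12)(9.079×10^-4)/(3.37×10^-3) = 2.384×10^-12 F.
I_d = C dV/dt = (2.384×10^-12)(3.01×10^7) = 7.18×10^-5 A.

7.18×10^-5 A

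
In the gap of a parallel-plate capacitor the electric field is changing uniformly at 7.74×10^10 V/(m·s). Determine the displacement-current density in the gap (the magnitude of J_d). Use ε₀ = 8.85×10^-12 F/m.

The displacement-current density is ε₀ ∂E/∂t = (8.85×10^-12)(7.74×10^10) = 0.685 A/m².

0.685 A/m²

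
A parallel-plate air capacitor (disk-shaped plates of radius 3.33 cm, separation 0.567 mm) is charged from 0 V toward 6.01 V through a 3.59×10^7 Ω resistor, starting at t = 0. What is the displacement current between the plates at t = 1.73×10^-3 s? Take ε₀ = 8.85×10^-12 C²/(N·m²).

C = ε₀A/d = (8.85×10^-12)(3.484×10^-3)/(5.67×10^-4) = 5.438×10^-11 F and τ = RC = 1.952×10^-3 s. I_d in the gap equals the RC charging current.
I_d(t) = (V₀/R) e^(−t/τ) = 1.674×10^-7 · e^(−0.8863) = 6.90×10^-8 A.

6.90×10^-8 A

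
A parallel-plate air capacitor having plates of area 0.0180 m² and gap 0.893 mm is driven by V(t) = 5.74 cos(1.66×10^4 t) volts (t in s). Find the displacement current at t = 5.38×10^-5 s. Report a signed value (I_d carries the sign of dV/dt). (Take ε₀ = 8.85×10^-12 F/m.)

-1.32×10^-5 A

dV/dt = (5.74)(1.66×10^4)·−sin(0.89308) = -7.423×10^4 V/s.
I_d = C dV/dt with C = ε₀A/d = (8.85×10^-12)(0.0180)/(8.93×10^-4) = 1.784×10^-10 F, so I_d = (1.784×10^-10)(-7.423×10^4) = -1.32×10^-5 A.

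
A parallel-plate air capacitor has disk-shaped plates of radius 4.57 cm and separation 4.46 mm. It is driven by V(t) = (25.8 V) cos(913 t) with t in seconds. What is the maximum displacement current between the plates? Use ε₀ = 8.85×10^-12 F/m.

3.07×10^-7 A

C = ε₀A/d = (8.85×10^-12)(6.561×10^-3)/(4.46×10^-3) = 1.302×10^-11 F; ω = 913 rad/s.
I_d = C dV/dt, so |I_d|_max = C V₀ ω = (1.302×10^-11)(25.8)(913) = 3.07×10^-7 A.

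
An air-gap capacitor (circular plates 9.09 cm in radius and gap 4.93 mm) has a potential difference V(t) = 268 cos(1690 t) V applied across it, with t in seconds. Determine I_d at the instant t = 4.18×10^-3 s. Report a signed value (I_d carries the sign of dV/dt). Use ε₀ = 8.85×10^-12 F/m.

C = ε₀A/d = (8.85×10^-12)(0.02596)/(4.93×10^-3) = 4.660×10^-11 F. dV/dt = V₀ω·−sin(ωt); at ωt = 7.0642 rad this factor is -0.7040.
I_d = C dV/dt = (4.660×10^-11)(268)(1690)(-0.7040) = -1.49×10^-5 A.

-1.49×10^-5 A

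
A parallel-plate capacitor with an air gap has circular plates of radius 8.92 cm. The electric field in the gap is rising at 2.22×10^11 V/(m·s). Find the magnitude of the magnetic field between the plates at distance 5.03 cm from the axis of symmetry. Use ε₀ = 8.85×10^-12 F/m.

Through the whole plate area (πR² = 0.02500 m²), I_d = ε₀ πR² dE/dt = 0.04912 A.
For r < R the Ampère–Maxwell law gives B(2πr) = μ₀ I_d (r²/R²), so B = μ₀ I_d r/(2πR²) = (4π×10^-7)(0.04912)(0.0503)/(2π·0.0892²) = 6.21×10^-8 T.

6.21×10^-8 T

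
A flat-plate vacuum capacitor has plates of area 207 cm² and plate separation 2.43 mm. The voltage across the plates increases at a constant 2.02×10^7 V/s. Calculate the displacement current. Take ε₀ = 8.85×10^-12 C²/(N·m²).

1.52×10^-3 A

The field between the plates is E = V/d, so dE/dt = (2.02×10^7)/(2.43×10^-3 m) = 8.313×10^9 V/(m·s).
I_d = ε₀ A (dE/dt) = (8.85×10^-12)(0.0207)(8.313×10^9) = 1.52×10^-3 A.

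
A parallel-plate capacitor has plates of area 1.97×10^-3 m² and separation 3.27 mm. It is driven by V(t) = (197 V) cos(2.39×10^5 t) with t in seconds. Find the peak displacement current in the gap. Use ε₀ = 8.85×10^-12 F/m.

The displacement current equals the conduction current C dV/dt, which peaks at C V₀ ω.
With C = ε₀A/d = (8.85×10^-12)(1.97×10^-3)/(3.27×10^-3) = 5.332×10^-12 F and ω = 2.39×10^5 rad/s, I_d,max = (5.332×10^-12)(197)(2.39×10^5) = 2.51×10^-4 A.

2.51×10^-4 A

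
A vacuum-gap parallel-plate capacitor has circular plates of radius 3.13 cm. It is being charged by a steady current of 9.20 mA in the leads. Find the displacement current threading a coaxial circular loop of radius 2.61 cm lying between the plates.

No conduction current crosses the gap, so I_d there equals the 9.20×10^-3 A in the leads.
The field is uniform, so I_d,enc = I_d (r/R)² = (9.20×10^-3)(2.61/3.13)² = 6.40×10^-3 A.

6.40×10^-3 A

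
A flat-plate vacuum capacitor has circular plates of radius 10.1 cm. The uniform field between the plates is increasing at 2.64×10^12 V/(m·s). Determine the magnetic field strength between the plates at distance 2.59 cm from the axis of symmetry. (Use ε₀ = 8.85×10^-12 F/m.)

Total displacement current: I_d = ε₀(πR²)(dE/dt) = (8.85×10^-12)(0.03205)(2.64×10^12) = 0.7488 A.
∮B·dl = μ₀ I_d,enc with I_d,enc = I_d r²/R² = 0.04924 A; so B = μ₀ I_d,enc/(2πr) = 3.80×10^-7 T.

3.80×10^-7 T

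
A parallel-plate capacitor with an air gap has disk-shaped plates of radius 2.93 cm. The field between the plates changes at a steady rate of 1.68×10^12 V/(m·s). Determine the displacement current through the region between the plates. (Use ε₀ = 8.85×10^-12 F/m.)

0.0401 A

I_d = ε₀ A (dE/dt) = (8.85×10^-12)(2.697×10^-3 m²)(1.68×10^12) = 0.0401 A.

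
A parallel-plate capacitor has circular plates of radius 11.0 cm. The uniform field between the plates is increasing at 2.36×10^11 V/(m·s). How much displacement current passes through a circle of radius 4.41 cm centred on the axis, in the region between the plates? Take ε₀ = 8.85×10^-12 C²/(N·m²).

0.0128 A

I_d = ε₀ dΦ_E/dt = ε₀ πR² (dE/dt) = (8.85×10^-12)(0.03801)(2.36×10^11) = 0.07939 A through the full plate area.
The field is uniform, so I_d,enc = I_d (r/R)² = (0.07939)(4.41/11.0)² = 0.0128 A.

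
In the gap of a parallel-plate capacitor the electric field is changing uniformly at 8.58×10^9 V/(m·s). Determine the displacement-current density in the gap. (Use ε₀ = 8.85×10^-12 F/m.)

J_d = ε₀ ∂E/∂t, so J_d = 0.0759 A/m².

0.0759 A/m²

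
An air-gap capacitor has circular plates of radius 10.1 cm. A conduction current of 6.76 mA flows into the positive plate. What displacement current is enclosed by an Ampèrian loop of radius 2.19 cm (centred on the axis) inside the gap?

3.18×10^-4 A

By continuity the displacement current in the gap matches the conduction current: I_d = 6.76×10^-3 A.
Through an area πr² the displacement current is I_d·(πr²/πR²) = I_d (r/R)² = 3.18×10^-4 A.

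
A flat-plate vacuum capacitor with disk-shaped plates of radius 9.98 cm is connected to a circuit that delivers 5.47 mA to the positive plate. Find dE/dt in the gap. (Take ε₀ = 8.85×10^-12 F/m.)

1.98×10^10 V/(m·s)

By continuity, I_d in the gap equals the 5.47 mA flowing in the wire.
Inverting I_d = ε₀ A dE/dt gives dE/dt = 5.47×10^-3 / (8.85×10^-12 · 0.03129) = 1.98×10^10 V/(m·s).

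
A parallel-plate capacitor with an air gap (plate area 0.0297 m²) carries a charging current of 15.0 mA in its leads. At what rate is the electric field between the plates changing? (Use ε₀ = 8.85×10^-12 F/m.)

Charge continuity gives I_d = I = 0.0150 A between the plates.
Since I_d = ε₀ A dE/dt, dE/dt = I_d/(ε₀A) = (0.0150)/((8.85×10^-12)(0.0297)) = 5.71×10^10 V/(m·s).

5.71×10^10 V/(m·s)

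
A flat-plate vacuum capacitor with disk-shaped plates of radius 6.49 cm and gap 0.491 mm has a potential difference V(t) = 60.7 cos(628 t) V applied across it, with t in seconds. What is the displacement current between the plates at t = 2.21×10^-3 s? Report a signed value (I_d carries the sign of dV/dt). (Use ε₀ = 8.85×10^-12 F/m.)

dE/dt = (V₀ω/d)·−sin(ωt) with ωt = 1.38788 rad: (60.7)(628)(-0.9833)/(4.91×10^-4) = -7.634×10^7 V/(m·s).
I_d = ε₀ A dE/dt = (8.85×10^-12)(0.01323)(-7.634×10^7) = -8.94×10^-6 A.

-8.94×10^-6 A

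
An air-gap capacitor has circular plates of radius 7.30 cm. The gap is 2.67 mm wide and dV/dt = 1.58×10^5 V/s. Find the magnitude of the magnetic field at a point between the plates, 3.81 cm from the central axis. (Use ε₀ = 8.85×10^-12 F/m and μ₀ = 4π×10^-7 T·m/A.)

dE/dt = (dV/dt)/d = 5.918×10^7 V/(m·s); I_d = ε₀(πR²)(dE/dt) = (8.85×10^-12)(0.01674)(5.918×10^7) = 8.767×10^-6 A.
∮B·dl = μ₀ I_d,enc with I_d,enc = I_d r²/R² = 2.388×10^-6 A; so B = μ₀ I_d,enc/(2πr) = 1.25×10^-11 T.

1.25×10^-11 T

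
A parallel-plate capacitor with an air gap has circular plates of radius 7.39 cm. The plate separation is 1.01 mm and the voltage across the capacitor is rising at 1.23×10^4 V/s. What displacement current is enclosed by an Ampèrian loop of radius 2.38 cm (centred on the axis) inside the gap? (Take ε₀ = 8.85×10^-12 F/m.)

With E = V/d, dE/dt = 1.218×10^7 V/(m·s) and πR² = 0.01716 m², giving I_d = ε₀ πR² dE/dt = 1.850×10^-6 A.
The field is uniform, so I_d,enc = I_d (r/R)² = (1.850×10^-6)(2.38/7.39)² = 1.92×10^-7 A.

1.92×10^-7 A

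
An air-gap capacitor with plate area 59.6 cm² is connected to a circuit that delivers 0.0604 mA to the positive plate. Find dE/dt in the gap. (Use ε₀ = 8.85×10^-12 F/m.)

By continuity, I_d in the gap equals the 0.0604 mA flowing in the wire.
Inverting I_d = ε₀ A dE/dt gives dE/dt = 6.04×10^-5 / (8.85×10^-12 · 5.96×10^-3) = 1.15×10^9 V/(m·s).

1.15×10^9 V/(m·s)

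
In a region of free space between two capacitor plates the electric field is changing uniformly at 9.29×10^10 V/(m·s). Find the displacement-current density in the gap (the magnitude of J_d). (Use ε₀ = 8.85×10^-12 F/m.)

0.822 A/m²

The displacement-current density is ε₀ ∂E/∂t = (8.85×10^-12)(9.29×10^10) = 0.822 A/m².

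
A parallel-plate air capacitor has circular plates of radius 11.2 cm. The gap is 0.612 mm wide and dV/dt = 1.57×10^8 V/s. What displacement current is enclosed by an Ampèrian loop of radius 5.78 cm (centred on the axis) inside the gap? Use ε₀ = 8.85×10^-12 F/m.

0.0238 A

dE/dt = (dV/dt)/d = 2.565×10^11 V/(m·s); I_d = ε₀(πR²)(dE/dt) = (8.85×10^-12)(0.03941)(2.565×10^11) = 0.08946 A.
Since J_d is uniform, the enclosed fraction is (r/R)² = 0.2663, giving I_d,enc = 0.0238 A.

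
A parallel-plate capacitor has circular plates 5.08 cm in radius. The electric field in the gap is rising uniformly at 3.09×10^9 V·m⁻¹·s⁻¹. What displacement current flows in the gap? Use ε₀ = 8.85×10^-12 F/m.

2.22×10^-4 A

I_d = ε₀ A (dE/dt) = (8.85×10^-12)(8.107×10^-3 m²)(3.09×10^9) = 2.22×10^-4 A.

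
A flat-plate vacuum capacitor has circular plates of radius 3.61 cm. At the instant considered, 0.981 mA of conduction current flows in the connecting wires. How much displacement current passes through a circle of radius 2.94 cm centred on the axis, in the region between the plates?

No conduction current crosses the gap, so I_d there equals the 9.81×10^-4 A in the leads.
Through an area πr² the displacement current is I_d·(πr²/πR²) = I_d (r/R)² = 6.51×10^-4 A.

6.51×10^-4 A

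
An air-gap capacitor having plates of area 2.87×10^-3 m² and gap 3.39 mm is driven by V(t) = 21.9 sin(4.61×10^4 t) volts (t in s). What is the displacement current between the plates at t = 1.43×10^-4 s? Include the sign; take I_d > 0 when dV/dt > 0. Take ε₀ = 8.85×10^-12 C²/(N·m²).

dV/dt = (21.9)(4.61×10^4)·cos(6.5923) = 9.617×10^5 V/s.
I_d = C dV/dt with C = ε₀A/d = (8.85×10^-12)(2.87×10^-3)/(3.39×10^-3) = 7.492×10^-12 F, so I_d = (7.492×10^-12)(9.617×10^5) = 7.21×10^-6 A.

7.21×10^-6 A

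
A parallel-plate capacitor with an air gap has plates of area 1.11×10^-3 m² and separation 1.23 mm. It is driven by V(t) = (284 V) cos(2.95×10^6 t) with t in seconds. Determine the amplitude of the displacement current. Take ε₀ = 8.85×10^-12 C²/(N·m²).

The displacement current equals the conduction current C dV/dt, which peaks at C V₀ ω.
With C = ε₀A/d = (8.85×10^-12)(1.11×10^-3)/(1.23×10^-3) = 7.987×10^-12 F and ω = 2.95×10^6 rad/s, I_d,max = (7.987×10^-12)(284)(2.95×10^6) = 6.69×10^-3 A.

6.69×10^-3 A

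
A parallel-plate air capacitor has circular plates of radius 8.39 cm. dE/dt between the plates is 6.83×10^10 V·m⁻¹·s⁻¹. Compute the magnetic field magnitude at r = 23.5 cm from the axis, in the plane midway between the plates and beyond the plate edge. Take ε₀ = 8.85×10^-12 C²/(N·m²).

Total displacement current: I_d = ε₀(πR²)(dE/dt) = (8.85×10^-12)(0.02211)(6.83×10^10) = 0.01336 A.
With r > R the enclosed displacement current is the full I_d; B = μ₀ I_d / (2πr) = 1.14×10^-8 T.

1.14×10^-8 T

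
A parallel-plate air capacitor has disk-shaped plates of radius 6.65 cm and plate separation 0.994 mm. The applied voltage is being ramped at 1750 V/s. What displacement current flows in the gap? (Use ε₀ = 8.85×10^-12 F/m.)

C = ε₀A/d = (8.85×10^-12)(0.01389)/(9.94×10^-4) = 1.237×10^-10 F.
I_d = C dV/dt = (1.237×10^-10)(1750) = 2.16×10^-7 A.

2.16×10^-7 A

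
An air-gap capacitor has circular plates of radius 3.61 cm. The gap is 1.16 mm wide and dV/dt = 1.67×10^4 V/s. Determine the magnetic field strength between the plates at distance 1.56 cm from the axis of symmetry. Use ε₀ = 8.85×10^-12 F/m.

dE/dt = (dV/dt)/d = 1.440×10^7 V/(m·s); I_d = ε₀(πR²)(dE/dt) = (8.85×10^-12)(4.094×10^-3)(1.440×10^7) = 5.217×10^-7 A.
∮B·dl = μ₀ I_d,enc with I_d,enc = I_d r²/R² = 9.742×10^-8 A; so B = μ₀ I_d,enc/(2πr) = 1.25×10^-12 T.

1.25×10^-12 T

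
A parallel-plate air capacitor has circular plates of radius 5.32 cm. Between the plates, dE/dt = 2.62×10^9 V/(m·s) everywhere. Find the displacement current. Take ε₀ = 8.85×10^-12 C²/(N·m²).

2.06×10^-4 A

With a uniform field, Φ_E = EA, so I_d = ε₀ A dE/dt = 2.06×10^-4 A.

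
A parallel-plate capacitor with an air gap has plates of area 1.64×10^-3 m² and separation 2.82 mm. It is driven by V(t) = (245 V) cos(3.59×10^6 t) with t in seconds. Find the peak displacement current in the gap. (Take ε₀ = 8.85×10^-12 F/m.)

C = ε₀A/d = (8.85×10^-12)(1.64×10^-3)/(2.82×10^-3) = 5.147×10^-12 F; ω = 3.59×10^6 rad/s.
I_d = C dV/dt, so |I_d|_max = C V₀ ω = (5.147×10^-12)(245)(3.59×10^6) = 4.53×10^-3 A.

4.53×10^-3 A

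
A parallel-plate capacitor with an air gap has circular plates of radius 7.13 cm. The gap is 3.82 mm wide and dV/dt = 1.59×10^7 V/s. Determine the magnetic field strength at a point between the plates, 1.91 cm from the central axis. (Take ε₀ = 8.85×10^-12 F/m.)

4.42×10^-10 T

With E = V/d, dE/dt = 4.162×10^9 V/(m·s) and πR² = 0.01597 m², giving I_d = ε₀ πR² dE/dt = 5.882×10^-4 A.
For r < R the Ampère–Maxwell law gives B(2πr) = μ₀ I_d (r²/R²), so B = μ₀ I_d r/(2πR²) = (4π×10^-7)(5.882×10^-4)(0.0191)/(2π·0.0713²) = 4.42×10^-10 T.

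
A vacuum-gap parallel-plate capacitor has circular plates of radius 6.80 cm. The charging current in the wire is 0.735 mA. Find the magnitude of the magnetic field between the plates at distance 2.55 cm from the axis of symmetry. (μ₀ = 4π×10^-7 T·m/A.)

Between the plates the displacement current equals the wire current: I_d = 0.735 mA = 7.35×10^-4 A.
For r < R the Ampère–Maxwell law gives B(2πr) = μ₀ I_d (r²/R²), so B = μ₀ I_d r/(2πR²) = (4π×10^-7)(7.35×10^-4)(0.0255)/(2π·0.0680²) = 8.11×10^-10 T.

8.11×10^-10 T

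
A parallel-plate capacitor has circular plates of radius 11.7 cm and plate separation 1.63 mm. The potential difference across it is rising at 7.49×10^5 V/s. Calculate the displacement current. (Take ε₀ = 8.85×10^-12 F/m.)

1.75×10^-4 A

The displacement current equals the charging current C dV/dt. With C = ε₀A/d = (8.85×10^-12)(0.04301)/(1.63×10^-3) = 2.335×10^-10 F, I_d = (2.335×10^-10)(7.49×10^5) = 1.75×10^-4 A.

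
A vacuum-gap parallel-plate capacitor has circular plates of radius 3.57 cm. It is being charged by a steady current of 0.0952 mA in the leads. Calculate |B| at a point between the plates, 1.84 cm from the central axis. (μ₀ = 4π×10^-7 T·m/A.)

Between the plates the displacement current equals the wire current: I_d = 0.0952 mA = 9.52×10^-5 A.
For r < R the Ampère–Maxwell law gives B(2πr) = μ₀ I_d (r²/R²), so B = μ₀ I_d r/(2πR²) = (4π×10^-7)(9.52×10^-5)(0.0184)/(2π·0.0357²) = 2.75×10^-10 T.

2.75×10^-10 T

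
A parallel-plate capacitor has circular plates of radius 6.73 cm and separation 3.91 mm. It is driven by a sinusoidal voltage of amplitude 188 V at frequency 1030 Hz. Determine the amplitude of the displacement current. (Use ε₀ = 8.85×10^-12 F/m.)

The displacement current equals the conduction current C dV/dt, which peaks at C V₀ ω.
With C = ε₀A/d = (8.85×10^-12)(0.01423)/(3.91×10^-3) = 3.221×10^-11 F and ω = 2πf = 6472 rad/s, I_d,max = (3.221×10^-11)(188)(6472) = 3.92×10^-5 A.

3.92×10^-5 A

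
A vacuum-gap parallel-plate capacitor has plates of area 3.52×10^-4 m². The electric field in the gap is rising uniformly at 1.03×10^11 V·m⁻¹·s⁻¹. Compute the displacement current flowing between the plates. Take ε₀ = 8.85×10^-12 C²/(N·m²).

I_d = ε₀ A (dE/dt) = (8.85×10^-12)(3.52×10^-4 m²)(1.03×10^11) = 3.21×10^-4 A.

3.21×10^-4 A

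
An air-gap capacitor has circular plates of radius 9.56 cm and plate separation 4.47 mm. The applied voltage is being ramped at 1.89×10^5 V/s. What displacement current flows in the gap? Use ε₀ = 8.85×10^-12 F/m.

The field between the plates is E = V/d, so dE/dt = (1.89×10^5)/(4.47×10^-3 m) = 4.228×10^7 V/(m·s).
I_d = ε₀ A (dE/dt) = (8.85×10^-12)(0.02871)(4.228×10^7) = 1.07×10^-5 A.

1.07×10^-5 A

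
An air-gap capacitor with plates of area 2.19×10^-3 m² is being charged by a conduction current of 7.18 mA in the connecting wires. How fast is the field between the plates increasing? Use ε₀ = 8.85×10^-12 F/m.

3.70×10^11 V/(m·s)

Charge continuity gives I_d = I = 7.18×10^-3 A between the plates.
Inverting I_d = ε₀ A dE/dt gives dE/dt = 7.18×10^-3 / (8.85×10^-12 · 2.19×10^-3) = 3.70×10^11 V/(m·s).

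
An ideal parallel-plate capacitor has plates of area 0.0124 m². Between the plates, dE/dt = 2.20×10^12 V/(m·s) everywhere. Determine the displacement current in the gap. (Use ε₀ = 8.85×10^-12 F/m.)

I_d = ε₀ A (dE/dt) = (8.85×10^-12)(0.0124 m²)(2.20×10^12) = 0.241 A.

0.241 A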